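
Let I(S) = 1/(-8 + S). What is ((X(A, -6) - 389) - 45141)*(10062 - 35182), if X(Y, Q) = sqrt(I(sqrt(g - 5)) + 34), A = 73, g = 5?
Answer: 1143713600 - 6280*sqrt(542) ≈ 1.1436e+9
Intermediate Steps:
X(Y, Q) = sqrt(542)/4 (X(Y, Q) = sqrt(1/(-8 + sqrt(5 - 5)) + 34) = sqrt(1/(-8 + sqrt(0)) + 34) = sqrt(1/(-8 + 0) + 34) = sqrt(1/(-8) + 34) = sqrt(-1/8 + 34) = sqrt(271/8) = sqrt(542)/4)
((X(A, -6) - 389) - 45141)*(10062 - 35182) = ((sqrt(542)/4 - 389) - 45141)*(10062 - 35182) = ((-389 + sqrt(542)/4) - 45141)*(-25120) = (-45530 + sqrt(542)/4)*(-25120) = 1143713600 - 6280*sqrt(542)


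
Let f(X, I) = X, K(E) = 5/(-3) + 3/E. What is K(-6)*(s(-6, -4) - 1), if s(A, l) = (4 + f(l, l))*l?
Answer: 13/6 ≈ 2.1667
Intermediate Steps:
K(E) = -5/3 + 3/E (K(E) = 5*(-1/3) + 3/E = -5/3 + 3/E)
s(A, l) = l*(4 + l) (s(A, l) = (4 + l)*l = l*(4 + l))
K(-6)*(s(-6, -4) - 1) = (-5/3 + 3/(-6))*(-4*(4 - 4) - 1) = (-5/3 + 3*(-1/6))*(-4*0 - 1) = (-5/3 - 1/2)*(0 - 1) = -13/6*(-1) = 13/6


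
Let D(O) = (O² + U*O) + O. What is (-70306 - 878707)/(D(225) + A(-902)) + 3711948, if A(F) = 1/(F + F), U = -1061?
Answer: 1258079259553400/338926501 ≈ 3.7120e+6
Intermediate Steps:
D(O) = O² - 1060*O (D(O) = (O² - 1061*O) + O = O² - 1060*O)
A(F) = 1/(2*F)
(-70306 - 878707)/(D(225) + A(-902)) + 3711948 = (-70306 - 878707)/(225*(-1060 + 225) + (½)/(-902)) + 3711948 = -949013/(225*(-835) + (½)*(-1/902)) + 3711948 = -949013/(-187875 - 1/1804) + 3711948 = -949013/(-338926501/1804) + 3711948 = -949013*(-1804/338926501) + 3711948 = 1712019452/338926501 + 3711948 = 1258079259553400/338926501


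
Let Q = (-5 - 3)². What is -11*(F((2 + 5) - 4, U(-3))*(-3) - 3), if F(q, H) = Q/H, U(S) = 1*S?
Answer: -671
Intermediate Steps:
Q = 64 (Q = (-8)² = 64)
U(S) = S
F(q, H) = 64/H
-11*(F((2 + 5) - 4, U(-3))*(-3) - 3) = -11*((64/(-3))*(-3) - 3) = -11*((64*(-⅓))*(-3) - 3) = -11*(-64/3*(-3) - 3) = -11*(64 - 3) = -11*61 = -671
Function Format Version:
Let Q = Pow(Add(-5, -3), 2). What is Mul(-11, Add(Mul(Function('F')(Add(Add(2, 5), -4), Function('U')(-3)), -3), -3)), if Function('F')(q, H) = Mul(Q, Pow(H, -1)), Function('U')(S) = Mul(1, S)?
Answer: -671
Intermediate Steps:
Q = 64 (Q = Pow(-8, 2) = 64)
Function('U')(S) = S
Function('F')(q, H) = Mul(64, Pow(H, -1))
Mul(-11, Add(Mul(Function('F')(Add(Add(2, 5), -4), Function('U')(-3)), -3), -3)) = Mul(-11, Add(Mul(Mul(64, Pow(-3, -1)), -3), -3)) = Mul(-11, Add(Mul(Mul(64, Rational(-1, 3)), -3), -3)) = Mul(-11, Add(Mul(Rational(-64, 3), -3), -3)) = Mul(-11, Add(64, -3)) = Mul(-11, 61) = -671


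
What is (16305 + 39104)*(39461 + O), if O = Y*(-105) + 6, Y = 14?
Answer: 2105375773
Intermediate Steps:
O = -1464 (O = 14*(-105) + 6 = -1470 + 6 = -1464)
(16305 + 39104)*(39461 + O) = (16305 + 39104)*(39461 - 1464) = 55409*37997 = 2105375773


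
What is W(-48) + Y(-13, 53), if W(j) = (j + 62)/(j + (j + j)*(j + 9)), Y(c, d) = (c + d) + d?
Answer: 24553/264 ≈ 93.004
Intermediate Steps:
Y(c, d) = c + 2*d
W(j) = (62 + j)/(j + 2*j*(9 + j)) (W(j) = (62 + j)/(j + (2*j)*(9 + j)) = (62 + j)/(j + 2*j*(9 + j)))
W(-48) + Y(-13, 53) = (62 - 48)/((-48)*(19 + 2*(-48))) + (-13 + 2*53) = -1/48*14/(19 - 96) + (-13 + 106) = -1/48*14/(-77) + 93 = -1/48*(-1/77)*14 + 93 = 1/264 + 93 = 24553/264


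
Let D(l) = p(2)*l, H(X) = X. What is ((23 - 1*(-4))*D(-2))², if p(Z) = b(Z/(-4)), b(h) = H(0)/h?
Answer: 0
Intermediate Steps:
b(h) = 0 (b(h) = 0/h = 0)
p(Z) = 0
D(l) = 0 (D(l) = 0*l = 0)
((23 - 1*(-4))*D(-2))² = ((23 - 1*(-4))*0)² = ((23 + 4)*0)² = (27*0)² = 0² = 0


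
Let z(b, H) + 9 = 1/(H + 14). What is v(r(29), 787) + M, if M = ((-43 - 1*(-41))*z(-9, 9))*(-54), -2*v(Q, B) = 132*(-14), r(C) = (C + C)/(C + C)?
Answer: -996/23 ≈ -43.304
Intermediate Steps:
z(b, H) = -9 + 1/(14 + H) (z(b, H) = -9 + 1/(H + 14) = -9 + 1/(14 + H))
r(C) = 1 (r(C) = (2*C)/((2*C)) = (2*C)*(1/(2*C)) = 1)
v(Q, B) = 924 (v(Q, B) = -66*(-14) = -½*(-1848) = 924)
M = -22248/23 (M = ((-43 - 1*(-41))*((-125 - 9*9)/(14 + 9)))*(-54) = ((-43 + 41)*((-125 - 81)/23))*(-54) = -2*(-206)/23*(-54) = -2*(-206/23)*(-54) = (412/23)*(-54) = -22248/23 ≈ -967.30)
v(r(29), 787) + M = 924 - 22248/23 = -996/23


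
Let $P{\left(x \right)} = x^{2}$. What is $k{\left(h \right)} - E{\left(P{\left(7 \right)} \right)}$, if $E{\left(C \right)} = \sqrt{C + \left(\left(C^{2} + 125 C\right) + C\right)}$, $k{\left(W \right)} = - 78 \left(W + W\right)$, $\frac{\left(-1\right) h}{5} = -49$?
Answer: $-38220 - 28 \sqrt{11} \approx -38313.0$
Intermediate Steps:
$h = 245$ ($h = \left(-5\right) \left(-49\right) = 245$)
$k{\left(W \right)} = - 156 W$ ($k{\left(W \right)} = - 78 \cdot 2 W = - 156 W$)
$E{\left(C \right)} = \sqrt{C^{2} + 127 C}$ ($E{\left(C \right)} = \sqrt{C + \left(C^{2} + 126 C\right)} = \sqrt{C^{2} + 127 C}$)
$k{\left(h \right)} - E{\left(P{\left(7 \right)} \right)} = \left(-156\right) 245 - \sqrt{7^{2} \left(127 + 7^{2}\right)} = -38220 - \sqrt{49 \left(127 + 49\right)} = -38220 - \sqrt{49 \cdot 176} = -38220 - \sqrt{8624} = -38220 - 28 \sqrt{11}$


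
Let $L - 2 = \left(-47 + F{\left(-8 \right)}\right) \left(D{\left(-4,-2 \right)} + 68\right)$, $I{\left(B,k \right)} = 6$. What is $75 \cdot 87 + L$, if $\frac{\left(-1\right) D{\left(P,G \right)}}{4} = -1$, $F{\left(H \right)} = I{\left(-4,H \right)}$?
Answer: $3575$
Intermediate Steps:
$F{\left(H \right)} = 6$
$D{\left(P,G \right)} = 4$ ($D{\left(P,G \right)} = \left(-4\right) \left(-1\right) = 4$)
$L = -2950$ ($L = 2 + \left(-47 + 6\right) \left(4 + 68\right) = 2 - 2952 = -2950$)
$75 \cdot 87 + L = 75 \cdot 87 - 2950 = 6525 - 2950 = 3575$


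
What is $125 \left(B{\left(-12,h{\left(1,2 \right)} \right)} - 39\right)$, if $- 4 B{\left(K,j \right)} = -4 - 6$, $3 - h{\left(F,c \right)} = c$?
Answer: $- \frac{9125}{2} \approx -4562.5$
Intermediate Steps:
$h{\left(F,c \right)} = 3 - c$
$B{\left(K,j \right)} = \frac{5}{2}$ ($B{\left(K,j \right)} = - \frac{-4 - 6}{4} = \left(- \frac{1}{4}\right) \left(-10\right) = \frac{5}{2}$)
$125 \left(B{\left(-12,h{\left(1,2 \right)} \right)} - 39\right) = 125 \left(\frac{5}{2} - 39\right) = 125 \left(- \frac{73}{2}\right) = - \frac{9125}{2}$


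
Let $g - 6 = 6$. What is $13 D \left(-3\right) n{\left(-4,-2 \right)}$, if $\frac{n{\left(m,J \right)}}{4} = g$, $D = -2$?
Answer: $3744$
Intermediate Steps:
$g = 12$ ($g = 6 + 6 = 12$)
$n{\left(m,J \right)} = 48$ ($n{\left(m,J \right)} = 4 \cdot 12 = 48$)
$13 D \left(-3\right) n{\left(-4,-2 \right)} = 13 \left(\left(-2\right) \left(-3\right)\right) 48 = 13 \cdot 6 \cdot 48 = 78 \cdot 48 = 3744$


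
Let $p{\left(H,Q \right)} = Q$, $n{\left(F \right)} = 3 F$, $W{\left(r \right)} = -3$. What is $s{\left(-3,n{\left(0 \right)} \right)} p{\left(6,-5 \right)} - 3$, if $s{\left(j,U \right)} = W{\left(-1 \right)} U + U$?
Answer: $-3$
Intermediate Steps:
$s{\left(j,U \right)} = - 2 U$ ($s{\left(j,U \right)} = - 3 U + U = - 2 U$)
$s{\left(-3,n{\left(0 \right)} \right)} p{\left(6,-5 \right)} - 3 = - 2 \cdot 3 \cdot 0 \left(-5\right) - 3 = \left(-2\right) 0 \left(-5\right) - 3 = 0 \left(-5\right) - 3 = 0 - 3 = -3$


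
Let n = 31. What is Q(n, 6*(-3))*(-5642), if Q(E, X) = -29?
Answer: 163618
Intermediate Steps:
Q(n, 6*(-3))*(-5642) = -29*(-5642) = 163618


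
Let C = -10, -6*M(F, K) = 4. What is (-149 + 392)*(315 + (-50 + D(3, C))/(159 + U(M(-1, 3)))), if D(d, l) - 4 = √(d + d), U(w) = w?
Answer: 36325341/475 + 729*√6/475 ≈ 76478.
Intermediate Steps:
M(F, K) = -⅔ (M(F, K) = -⅙*4 = -⅔)
D(d, l) = 4 + √2*√d (D(d, l) = 4 + √(d + d) = 4 + √(2*d) = 4 + √2*√d)
(-149 + 392)*(315 + (-50 + D(3, C))/(159 + U(M(-1, 3)))) = (-149 + 392)*(315 + (-50 + (4 + √2*√3))/(159 - ⅔)) = 243*(315 + (-50 + (4 + √6))/(475/3)) = 243*(315 + (-46 + √6)*(3/475)) = 243*(315 + (-138/475 + 3*√6/475)) = 243*(149487/475 + 3*√6/475) = 36325341/475 + 729*√6/475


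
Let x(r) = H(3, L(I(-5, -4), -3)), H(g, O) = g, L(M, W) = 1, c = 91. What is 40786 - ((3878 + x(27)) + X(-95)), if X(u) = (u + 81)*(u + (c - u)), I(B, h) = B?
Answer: 38179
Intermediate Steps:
X(u) = 7371 + 91*u (X(u) = (u + 81)*(u + (91 - u)) = (81 + u)*91 = 7371 + 91*u)
x(r) = 3
40786 - ((3878 + x(27)) + X(-95)) = 40786 - ((3878 + 3) + (7371 + 91*(-95))) = 40786 - (3881 + (7371 - 8645)) = 40786 - (3881 - 1274) = 40786 - 1*2607 = 40786 - 2607 = 38179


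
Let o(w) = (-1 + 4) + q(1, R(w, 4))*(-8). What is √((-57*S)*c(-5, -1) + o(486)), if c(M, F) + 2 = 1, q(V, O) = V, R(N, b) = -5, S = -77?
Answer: 13*I*√26 ≈ 66.287*I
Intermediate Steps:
c(M, F) = -1 (c(M, F) = -2 + 1 = -1)
o(w) = -5 (o(w) = (-1 + 4) + 1*(-8) = 3 - 8 = -5)
√((-57*S)*c(-5, -1) + o(486)) = √(-57*(-77)*(-1) - 5) = √(4389*(-1) - 5) = √(-4389 - 5) = √(-4394) = 13*I*√26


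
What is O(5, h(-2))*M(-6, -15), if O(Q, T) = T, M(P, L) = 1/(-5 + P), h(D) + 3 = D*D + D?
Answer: 1/11 ≈ 0.090909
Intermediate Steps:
h(D) = -3 + D + D² (h(D) = -3 + (D*D + D) = -3 + (D² + D) = -3 + (D + D²) = -3 + D + D²)
O(5, h(-2))*M(-6, -15) = (-3 - 2 + (-2)²)/(-5 - 6) = (-3 - 2 + 4)/(-11) = -1*(-1/11) = 1/11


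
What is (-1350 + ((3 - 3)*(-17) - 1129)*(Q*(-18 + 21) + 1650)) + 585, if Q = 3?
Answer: -1873776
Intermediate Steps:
(-1350 + ((3 - 3)*(-17) - 1129)*(Q*(-18 + 21) + 1650)) + 585 = (-1350 + ((3 - 3)*(-17) - 1129)*(3*(-18 + 21) + 1650)) + 585 = (-1350 + (0*(-17) - 1129)*(3*3 + 1650)) + 585 = (-1350 + (0 - 1129)*(9 + 1650)) + 585 = (-1350 - 1129*1659) + 585 = (-1350 - 1873011) + 585 = -1874361 + 585 = -1873776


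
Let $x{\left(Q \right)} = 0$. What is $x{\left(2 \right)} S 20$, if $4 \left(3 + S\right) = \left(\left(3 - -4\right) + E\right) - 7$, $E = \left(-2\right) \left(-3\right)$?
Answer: $0$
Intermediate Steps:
$E = 6$
$S = - \frac{3}{2}$ ($S = -3 + \frac{\left(\left(3 - -4\right) + 6\right) - 7}{4} = -3 + \frac{\left(\left(3 + 4\right) + 6\right) - 7}{4} = -3 + \frac{\left(7 + 6\right) - 7}{4} = -3 + \frac{13 - 7}{4} = -3 + \frac{1}{4} \cdot 6 = -3 + \frac{3}{2} = - \frac{3}{2} \approx -1.5$)
$x{\left(2 \right)} S 20 = 0 \left(- \frac{3}{2}\right) 20 = 0 \cdot 20 = 0$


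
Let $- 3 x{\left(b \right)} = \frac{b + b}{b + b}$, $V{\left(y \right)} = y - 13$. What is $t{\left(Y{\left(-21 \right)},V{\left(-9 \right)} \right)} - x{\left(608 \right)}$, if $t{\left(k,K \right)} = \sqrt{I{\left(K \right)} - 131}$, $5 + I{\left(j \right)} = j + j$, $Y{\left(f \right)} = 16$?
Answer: $\frac{1}{3} + 6 i \sqrt{5} \approx 0.33333 + 13.416 i$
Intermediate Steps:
$V{\left(y \right)} = -13 + y$
$I{\left(j \right)} = -5 + 2 j$ ($I{\left(j \right)} = -5 + \left(j + j\right) = -5 + 2 j$)
$t{\left(k,K \right)} = \sqrt{-136 + 2 K}$ ($t{\left(k,K \right)} = \sqrt{\left(-5 + 2 K\right) - 131} = \sqrt{-136 + 2 K}$)
$x{\left(b \right)} = - \frac{1}{3}$ ($x{\left(b \right)} = - \frac{\left(b + b\right) \frac{1}{b + b}}{3} = - \frac{2 b \frac{1}{2 b}}{3} = \left(- \frac{1}{3}\right) 1 = - \frac{1}{3}$)
$t{\left(Y{\left(-21 \right)},V{\left(-9 \right)} \right)} - x{\left(608 \right)} = \sqrt{-136 + 2 \left(-13 - 9\right)} - - \frac{1}{3} = \sqrt{-136 + 2 \left(-22\right)} + \frac{1}{3} = \sqrt{-136 - 44} + \frac{1}{3} = \sqrt{-180} + \frac{1}{3} = 6 i \sqrt{5} + \frac{1}{3} = \frac{1}{3} + 6 i \sqrt{5}$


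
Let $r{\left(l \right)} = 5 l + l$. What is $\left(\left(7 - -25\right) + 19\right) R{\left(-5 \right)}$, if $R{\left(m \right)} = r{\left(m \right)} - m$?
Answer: $-1275$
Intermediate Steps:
$r{\left(l \right)} = 6 l$
$R{\left(m \right)} = 5 m$ ($R{\left(m \right)} = 6 m - m = 5 m$)
$\left(\left(7 - -25\right) + 19\right) R{\left(-5 \right)} = \left(\left(7 - -25\right) + 19\right) 5 \left(-5\right) = \left(\left(7 + 25\right) + 19\right) \left(-25\right) = \left(32 + 19\right) \left(-25\right) = 51 \left(-25\right) = -1275$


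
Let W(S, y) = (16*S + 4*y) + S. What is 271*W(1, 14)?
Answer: 19783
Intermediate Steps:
W(S, y) = 4*y + 17*S (W(S, y) = (4*y + 16*S) + S = 4*y + 17*S)
271*W(1, 14) = 271*(4*14 + 17*1) = 271*(56 + 17) = 271*73 = 19783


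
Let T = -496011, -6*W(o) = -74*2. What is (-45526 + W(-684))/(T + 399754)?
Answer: 136504/288771 ≈ 0.47271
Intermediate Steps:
W(o) = 74/3 (W(o) = -(-37)*2/3 = -⅙*(-148) = 74/3)
(-45526 + W(-684))/(T + 399754) = (-45526 + 74/3)/(-496011 + 399754) = -136504/3/(-96257) = -136504/3*(-1/96257) = 136504/288771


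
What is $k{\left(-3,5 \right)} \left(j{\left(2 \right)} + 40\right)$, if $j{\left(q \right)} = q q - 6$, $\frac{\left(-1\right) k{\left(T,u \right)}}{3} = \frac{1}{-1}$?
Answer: $114$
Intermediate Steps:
$k{\left(T,u \right)} = 3$ ($k{\left(T,u \right)} = - \frac{3}{-1} = \left(-3\right) \left(-1\right) = 3$)
$j{\left(q \right)} = -6 + q^{2}$ ($j{\left(q \right)} = q^{2} - 6 = -6 + q^{2}$)
$k{\left(-3,5 \right)} \left(j{\left(2 \right)} + 40\right) = 3 \left(\left(-6 + 2^{2}\right) + 40\right) = 3 \left(\left(-6 + 4\right) + 40\right) = 3 \left(-2 + 40\right) = 3 \cdot 38 = 114$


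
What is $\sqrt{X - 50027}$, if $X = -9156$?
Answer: $i \sqrt{59183} \approx 243.28 i$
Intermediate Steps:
$\sqrt{X - 50027} = \sqrt{-9156 - 50027} = \sqrt{-59183} = i \sqrt{59183}$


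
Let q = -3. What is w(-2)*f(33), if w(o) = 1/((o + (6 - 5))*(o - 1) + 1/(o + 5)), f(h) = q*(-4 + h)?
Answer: -261/10 ≈ -26.100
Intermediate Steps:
f(h) = 12 - 3*h (f(h) = -3*(-4 + h) = 12 - 3*h)
w(o) = 1/(1/(5 + o) + (1 + o)*(-1 + o)) (w(o) = 1/((o + 1)*(-1 + o) + 1/(5 + o)) = 1/((1 + o)*(-1 + o) + 1/(5 + o)) = 1/(1/(5 + o) + (1 + o)*(-1 + o)))
w(-2)*f(33) = ((5 - 2)/(-4 + (-2)**3 - 1*(-2) + 5*(-2)**2))*(12 - 3*33) = (3/(-4 - 8 + 2 + 5*4))*(12 - 99) = (3/(-4 - 8 + 2 + 20))*(-87) = (3/10)*(-87) = -261/10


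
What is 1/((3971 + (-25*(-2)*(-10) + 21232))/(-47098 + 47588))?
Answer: 70/3529 ≈ 0.019836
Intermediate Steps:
1/((3971 + (-25*(-2)*(-10) + 21232))/(-47098 + 47588)) = 1/((3971 + (50*(-10) + 21232))/490) = 1/((3971 + (-500 + 21232))*(1/490)) = 1/((3971 + 20732)*(1/490)) = 1/(24703*(1/490)) = 1/(3529/70) = 70/3529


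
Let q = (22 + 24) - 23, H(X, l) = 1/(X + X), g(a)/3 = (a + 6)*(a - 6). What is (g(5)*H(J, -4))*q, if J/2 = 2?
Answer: -759/8 ≈ -94.875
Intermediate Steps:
J = 4 (J = 2*2 = 4)
g(a) = 3*(-6 + a)*(6 + a) (g(a) = 3*((a + 6)*(a - 6)) = 3*((6 + a)*(-6 + a)) = 3*((-6 + a)*(6 + a)) = 3*(-6 + a)*(6 + a))
H(X, l) = 1/(2*X)
q = 23 (q = 46 - 23 = 23)
(g(5)*H(J, -4))*q = ((-108 + 3*5²)*((½)/4))*23 = ((-108 + 3*25)*((½)*(¼)))*23 = ((-108 + 75)*(⅛))*23 = -33*⅛*23 = -33/8*23 = -759/8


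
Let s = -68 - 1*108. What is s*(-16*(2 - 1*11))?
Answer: -25344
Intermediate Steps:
s = -176 (s = -68 - 108 = -176)
s*(-16*(2 - 1*11)) = -(-2816)*(2 - 1*11) = -(-2816)*(2 - 11) = -(-2816)*(-9) = -176*144 = -25344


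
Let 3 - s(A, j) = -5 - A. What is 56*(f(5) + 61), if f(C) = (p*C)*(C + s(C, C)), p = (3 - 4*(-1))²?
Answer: 250376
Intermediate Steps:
s(A, j) = 8 + A (s(A, j) = 3 - (-5 - A) = 3 + (5 + A) = 8 + A)
p = 49 (p = (3 + 4)² = 7² = 49)
f(C) = 49*C*(8 + 2*C) (f(C) = (49*C)*(C + (8 + C)) = (49*C)*(8 + 2*C) = 49*C*(8 + 2*C))
56*(f(5) + 61) = 56*(98*5*(4 + 5) + 61) = 56*(98*5*9 + 61) = 56*(4410 + 61) = 56*4471 = 250376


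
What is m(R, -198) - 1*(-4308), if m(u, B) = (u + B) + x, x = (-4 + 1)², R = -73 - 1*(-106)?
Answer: 4152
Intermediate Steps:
R = 33 (R = -73 + 106 = 33)
x = 9 (x = (-3)² = 9)
m(u, B) = 9 + B + u (m(u, B) = (u + B) + 9 = (B + u) + 9 = 9 + B + u)
m(R, -198) - 1*(-4308) = (9 - 198 + 33) - 1*(-4308) = -156 + 4308 = 4152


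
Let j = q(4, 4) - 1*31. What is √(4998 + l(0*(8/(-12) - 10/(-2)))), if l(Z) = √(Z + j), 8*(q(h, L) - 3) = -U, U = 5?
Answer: √(19992 + I*√458)/2 ≈ 70.697 + 0.037839*I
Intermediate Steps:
q(h, L) = 19/8 (q(h, L) = 3 + (-1*5)/8 = 3 + (⅛)*(-5) = 3 - 5/8 = 19/8)
j = -229/8 (j = 19/8 - 1*31 = 19/8 - 31 = -229/8 ≈ -28.625)
l(Z) = √(-229/8 + Z) (l(Z) = √(Z - 229/8) = √(-229/8 + Z))
√(4998 + l(0*(8/(-12) - 10/(-2)))) = √(4998 + √(-458 + 16*(0*(8/(-12) - 10/(-2))))/4) = √(4998 + √(-458 + 16*(0*(8*(-1/12) - 10*(-½))))/4) = √(4998 + √(-458 + 16*(0*(-⅔ + 5)))/4) = √(4998 + √(-458 + 16*(0*(13/3)))/4) = √(4998 + √(-458 + 16*0)/4) = √(4998 + √(-458 + 0)/4) = √(4998 + √(-458)/4) = √(4998 + (I*√458)/4) = √(4998 + I*√458/4)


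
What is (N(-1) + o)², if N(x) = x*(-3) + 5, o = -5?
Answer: 9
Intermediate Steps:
N(x) = 5 - 3*x (N(x) = -3*x + 5 = 5 - 3*x)
(N(-1) + o)² = ((5 - 3*(-1)) - 5)² = ((5 + 3) - 5)² = (8 - 5)² = 3² = 9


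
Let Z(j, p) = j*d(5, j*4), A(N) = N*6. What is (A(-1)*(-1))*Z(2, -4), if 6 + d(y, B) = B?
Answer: 24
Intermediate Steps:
d(y, B) = -6 + B
A(N) = 6*N
Z(j, p) = j*(-6 + 4*j) (Z(j, p) = j*(-6 + j*4) = j*(-6 + 4*j))
(A(-1)*(-1))*Z(2, -4) = ((6*(-1))*(-1))*(2*2*(-3 + 2*2)) = (-6*(-1))*(2*2*(-3 + 4)) = 6*(2*2*1) = 6*4 = 24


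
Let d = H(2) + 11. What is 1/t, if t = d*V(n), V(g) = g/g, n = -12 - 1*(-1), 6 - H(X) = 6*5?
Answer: -1/13 ≈ -0.076923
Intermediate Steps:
H(X) = -24 (H(X) = 6 - 6*5 = 6 - 1*30 = 6 - 30 = -24)
n = -11 (n = -12 + 1 = -11)
V(g) = 1
d = -13 (d = -24 + 11 = -13)
t = -13 (t = -13*1 = -13)
1/t = 1/(-13) = -1/13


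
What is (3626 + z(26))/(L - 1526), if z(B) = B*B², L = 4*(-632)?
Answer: -10601/2027 ≈ -5.2299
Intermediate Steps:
L = -2528
z(B) = B³
(3626 + z(26))/(L - 1526) = (3626 + 26³)/(-2528 - 1526) = (3626 + 17576)/(-4054) = 21202*(-1/4054) = -10601/2027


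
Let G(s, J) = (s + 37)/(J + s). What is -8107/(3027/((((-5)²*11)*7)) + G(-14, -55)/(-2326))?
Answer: -108898493550/21124331 ≈ -5155.1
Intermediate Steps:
G(s, J) = (37 + s)/(J + s)
-8107/(3027/((((-5)²*11)*7)) + G(-14, -55)/(-2326)) = -8107/(3027/((((-5)²*11)*7)) + ((37 - 14)/(-55 - 14))/(-2326)) = -8107/(3027/(((25*11)*7)) + (23/(-69))*(-1/2326)) = -8107/(3027/((275*7)) - 1/69*23*(-1/2326)) = -8107/(3027/1925 - ⅓*(-1/2326)) = -8107/(3027*(1/1925) + 1/6978) = -8107/(3027/1925 + 1/6978) = -8107/21124331/13432650 = -8107*13432650/21124331 = -108898493550/21124331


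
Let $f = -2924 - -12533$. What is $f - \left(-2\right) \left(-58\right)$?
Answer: $9493$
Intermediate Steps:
$f = 9609$ ($f = -2924 + 12533 = 9609$)
$f - \left(-2\right) \left(-58\right) = 9609 - \left(-2\right) \left(-58\right) = 9609 - 116 = 9493$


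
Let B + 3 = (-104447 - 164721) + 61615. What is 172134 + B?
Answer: -35422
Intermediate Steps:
B = -207556 (B = -3 + ((-104447 - 164721) + 61615) = -3 + (-269168 + 61615) = -3 - 207553 = -207556)
172134 + B = 172134 - 207556 = -35422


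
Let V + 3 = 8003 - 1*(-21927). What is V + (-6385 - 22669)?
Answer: 873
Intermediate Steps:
V = 29927 (V = -3 + (8003 - 1*(-21927)) = -3 + (8003 + 21927) = -3 + 29930 = 29927)
V + (-6385 - 22669) = 29927 + (-6385 - 22669) = 29927 - 29054 = 873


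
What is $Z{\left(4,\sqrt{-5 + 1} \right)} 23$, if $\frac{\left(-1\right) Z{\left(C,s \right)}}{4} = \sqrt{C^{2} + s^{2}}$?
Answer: $- 184 \sqrt{3} \approx -318.7$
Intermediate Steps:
$Z{\left(C,s \right)} = - 4 \sqrt{C^{2} + s^{2}}$
$Z{\left(4,\sqrt{-5 + 1} \right)} 23 = - 4 \sqrt{4^{2} + \left(\sqrt{-5 + 1}\right)^{2}} \cdot 23 = - 4 \sqrt{16 + \left(\sqrt{-4}\right)^{2}} \cdot 23 = - 4 \sqrt{16 + \left(2 i\right)^{2}} \cdot 23 = - 4 \sqrt{16 - 4} \cdot 23 = - 4 \sqrt{12} \cdot 23 = - 4 \cdot 2 \sqrt{3} \cdot 23 = - 8 \sqrt{3} \cdot 23 = - 184 \sqrt{3}$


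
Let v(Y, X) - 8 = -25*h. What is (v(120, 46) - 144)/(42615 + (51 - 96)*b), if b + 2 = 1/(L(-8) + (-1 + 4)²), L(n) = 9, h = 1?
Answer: -322/85405 ≈ -0.0037703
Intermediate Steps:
v(Y, X) = -17 (v(Y, X) = 8 - 25*1 = 8 - 25 = -17)
b = -35/18 (b = -2 + 1/(9 + (-1 + 4)²) = -2 + 1/(9 + 3²) = -2 + 1/(9 + 9) = -2 + 1/18 = -35/18 ≈ -1.9444)
(v(120, 46) - 144)/(42615 + (51 - 96)*b) = (-17 - 144)/(42615 + (51 - 96)*(-35/18)) = -161/(42615 - 45*(-35/18)) = -161/(42615 + 175/2) = -161/85405/2 = -161*2/85405 = -322/85405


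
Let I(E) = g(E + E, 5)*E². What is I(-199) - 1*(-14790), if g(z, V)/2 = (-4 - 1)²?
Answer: 1994840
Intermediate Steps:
g(z, V) = 50 (g(z, V) = 2*(-4 - 1)² = 2*(-5)² = 2*25 = 50)
I(E) = 50*E²
I(-199) - 1*(-14790) = 50*(-199)² - 1*(-14790) = 50*39601 + 14790 = 1980050 + 14790 = 1994840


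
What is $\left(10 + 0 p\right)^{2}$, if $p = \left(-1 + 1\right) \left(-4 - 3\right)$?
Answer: $100$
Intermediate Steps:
$p = 0$ ($p = 0 \left(-7\right) = 0$)
$\left(10 + 0 p\right)^{2} = \left(10 + 0 \cdot 0\right)^{2} = \left(10 + 0\right)^{2} = 10^{2} = 100$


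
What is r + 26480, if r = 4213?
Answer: 30693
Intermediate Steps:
r + 26480 = 4213 + 26480 = 30693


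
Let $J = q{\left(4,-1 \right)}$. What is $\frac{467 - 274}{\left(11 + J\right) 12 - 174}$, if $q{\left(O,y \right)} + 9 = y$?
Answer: $- \frac{193}{162} \approx -1.1914$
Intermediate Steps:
$q{\left(O,y \right)} = -9 + y$
$J = -10$ ($J = -9 - 1 = -10$)
$\frac{467 - 274}{\left(11 + J\right) 12 - 174} = \frac{467 - 274}{\left(11 - 10\right) 12 - 174} = \frac{193}{1 \cdot 12 - 174} = \frac{193}{12 - 174} = \frac{193}{-162} = 193 \left(- \frac{1}{162}\right) = - \frac{193}{162}$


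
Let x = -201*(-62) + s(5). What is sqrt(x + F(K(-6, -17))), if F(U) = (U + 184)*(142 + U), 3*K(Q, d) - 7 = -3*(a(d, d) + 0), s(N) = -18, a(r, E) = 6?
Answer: sqrt(336511)/3 ≈ 193.37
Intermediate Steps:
K(Q, d) = -11/3 (K(Q, d) = 7/3 + (-3*(6 + 0))/3 = 7/3 + (-3*6)/3 = 7/3 + (1/3)*(-18) = 7/3 - 6 = -11/3)
F(U) = (142 + U)*(184 + U) (F(U) = (184 + U)*(142 + U) = (142 + U)*(184 + U))
x = 12444 (x = -201*(-62) - 18 = 12462 - 18 = 12444)
sqrt(x + F(K(-6, -17))) = sqrt(12444 + (26128 + (-11/3)**2 + 326*(-11/3))) = sqrt(12444 + (26128 + 121/9 - 3586/3)) = sqrt(12444 + 224515/9) = sqrt(336511/9) = sqrt(336511)/3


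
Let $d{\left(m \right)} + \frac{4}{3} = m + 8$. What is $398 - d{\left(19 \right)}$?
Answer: $\frac{1117}{3} \approx 372.33$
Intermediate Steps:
$d{\left(m \right)} = \frac{20}{3} + m$ ($d{\left(m \right)} = - \frac{4}{3} + \left(m + 8\right) = - \frac{4}{3} + \left(8 + m\right) = \frac{20}{3} + m$)
$398 - d{\left(19 \right)} = 398 - \left(\frac{20}{3} + 19\right) = 398 - \frac{77}{3} = \frac{1117}{3}$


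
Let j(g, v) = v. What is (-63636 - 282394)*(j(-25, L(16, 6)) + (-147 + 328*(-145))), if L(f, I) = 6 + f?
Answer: 16500440550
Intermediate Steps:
(-63636 - 282394)*(j(-25, L(16, 6)) + (-147 + 328*(-145))) = (-63636 - 282394)*((6 + 16) + (-147 + 328*(-145))) = -346030*(22 + (-147 - 47560)) = -346030*(22 - 47707) = -346030*(-47685) = 16500440550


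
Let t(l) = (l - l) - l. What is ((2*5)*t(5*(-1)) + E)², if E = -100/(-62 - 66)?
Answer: 2640625/1024 ≈ 2578.7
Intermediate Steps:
t(l) = -l (t(l) = 0 - l = -l)
E = 25/32 (E = -100/(-128) = -100*(-1/128) = 25/32 ≈ 0.78125)
((2*5)*t(5*(-1)) + E)² = ((2*5)*(-5*(-1)) + 25/32)² = (10*(-1*(-5)) + 25/32)² = (10*5 + 25/32)² = (50 + 25/32)² = (1625/32)² = 2640625/1024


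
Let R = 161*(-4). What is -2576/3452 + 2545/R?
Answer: -2611071/555772 ≈ -4.6981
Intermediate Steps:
R = -644
-2576/3452 + 2545/R = -2576/3452 + 2545/(-644) = -2576*1/3452 + 2545*(-1/644) = -644/863 - 2545/644 = -2611071/555772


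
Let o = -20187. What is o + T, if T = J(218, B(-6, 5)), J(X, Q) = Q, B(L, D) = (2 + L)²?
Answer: -20171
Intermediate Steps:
T = 16 (T = (2 - 6)² = (-4)² = 16)
o + T = -20187 + 16 = -20171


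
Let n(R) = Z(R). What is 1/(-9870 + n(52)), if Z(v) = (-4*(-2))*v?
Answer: -1/9454 ≈ -0.00010578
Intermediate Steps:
Z(v) = 8*v
n(R) = 8*R
1/(-9870 + n(52)) = 1/(-9870 + 8*52) = 1/(-9870 + 416) = 1/(-9454) = -1/9454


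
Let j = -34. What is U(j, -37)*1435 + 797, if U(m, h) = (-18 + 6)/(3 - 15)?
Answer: 2232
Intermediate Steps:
U(m, h) = 1 (U(m, h) = -12/(-12) = -12*(-1/12) = 1)
U(j, -37)*1435 + 797 = 1*1435 + 797 = 1435 + 797 = 2232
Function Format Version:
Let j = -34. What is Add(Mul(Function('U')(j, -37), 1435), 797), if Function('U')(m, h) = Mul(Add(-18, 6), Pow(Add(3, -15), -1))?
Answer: 2232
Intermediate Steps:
Function('U')(m, h) = 1 (Function('U')(m, h) = Mul(-12, Pow(-12, -1)) = Mul(-12, Rational(-1, 12)) = 1)
Add(Mul(Function('U')(j, -37), 1435), 797) = Add(Mul(1, 1435), 797) = Add(1435, 797) = 2232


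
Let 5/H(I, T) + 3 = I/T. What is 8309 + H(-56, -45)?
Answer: 656186/79 ≈ 8306.2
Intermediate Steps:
H(I, T) = 5/(-3 + I/T)
8309 + H(-56, -45) = 8309 + 5*(-45)/(-56 - 3*(-45)) = 8309 + 5*(-45)/(-56 + 135) = 8309 + 5*(-45)/79 = 8309 + 5*(-45)*(1/79) = 8309 - 225/79 = 656186/79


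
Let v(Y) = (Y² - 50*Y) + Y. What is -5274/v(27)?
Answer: 293/33 ≈ 8.8788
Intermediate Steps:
v(Y) = Y² - 49*Y
-5274/v(27) = -5274*1/(27*(-49 + 27)) = -5274/(27*(-22)) = -5274/(-594) = -5274*(-1/594) = 293/33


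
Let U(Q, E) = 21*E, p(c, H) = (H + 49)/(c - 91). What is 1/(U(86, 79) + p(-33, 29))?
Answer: 62/102819 ≈ 0.00060300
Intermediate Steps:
p(c, H) = (49 + H)/(-91 + c)
1/(U(86, 79) + p(-33, 29)) = 1/(21*79 + (49 + 29)/(-91 - 33)) = 1/(1659 + 78/(-124)) = 1/(1659 - 1/124*78) = 1/(1659 - 39/62) = 1/(102819/62) = 62/102819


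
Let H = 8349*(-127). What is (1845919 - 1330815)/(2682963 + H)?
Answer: 32194/101415 ≈ 0.31745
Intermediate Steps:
H = -1060323
(1845919 - 1330815)/(2682963 + H) = (1845919 - 1330815)/(2682963 - 1060323) = 515104/1622640 = 515104*(1/1622640) = 32194/101415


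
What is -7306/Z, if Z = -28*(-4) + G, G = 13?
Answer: -7306/125 ≈ -58.448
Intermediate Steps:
Z = 125 (Z = -28*(-4) + 13 = 112 + 13 = 125)
-7306/Z = -7306/125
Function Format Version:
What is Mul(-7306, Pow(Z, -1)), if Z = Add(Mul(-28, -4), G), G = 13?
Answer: Rational(-7306, 125) ≈ -58.448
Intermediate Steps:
Z = 125 (Z = Add(Mul(-28, -4), 13) = Add(112, 13) = 125)
Mul(-7306, Pow(Z, -1)) = Mul(-7306, Pow(125, -1)) = Mul(-7306, Rational(1, 125)) = Rational(-7306, 125)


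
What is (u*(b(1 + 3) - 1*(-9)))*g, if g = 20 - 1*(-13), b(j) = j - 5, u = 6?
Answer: 1584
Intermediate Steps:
b(j) = -5 + j
g = 33 (g = 20 + 13 = 33)
(u*(b(1 + 3) - 1*(-9)))*g = (6*((-5 + (1 + 3)) - 1*(-9)))*33 = (6*((-5 + 4) + 9))*33 = (6*(-1 + 9))*33 = (6*8)*33 = 48*33 = 1584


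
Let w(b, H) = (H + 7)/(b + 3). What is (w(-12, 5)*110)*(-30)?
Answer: 4400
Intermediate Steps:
w(b, H) = (7 + H)/(3 + b)
(w(-12, 5)*110)*(-30) = (((7 + 5)/(3 - 12))*110)*(-30) = ((12/(-9))*110)*(-30) = (-⅑*12*110)*(-30) = -4/3*110*(-30) = -440/3*(-30) = 4400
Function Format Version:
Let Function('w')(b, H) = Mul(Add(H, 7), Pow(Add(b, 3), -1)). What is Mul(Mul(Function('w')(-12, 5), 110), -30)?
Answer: 4400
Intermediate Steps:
Function('w')(b, H) = Mul(Pow(Add(3, b), -1), Add(7, H)) (Function('w')(b, H) = Mul(Add(7, H), Pow(Add(3, b), -1)) = Mul(Pow(Add(3, b), -1), Add(7, H)))
Mul(Mul(Function('w')(-12, 5), 110), -30) = Mul(Mul(Mul(Pow(Add(3, -12), -1), Add(7, 5)), 110), -30) = Mul(Mul(Mul(Pow(-9, -1), 12), 110), -30) = Mul(Mul(Mul(Rational(-1, 9), 12), 110), -30) = Mul(Mul(Rational(-4, 3), 110), -30) = Mul(Rational(-440, 3), -30) = 4400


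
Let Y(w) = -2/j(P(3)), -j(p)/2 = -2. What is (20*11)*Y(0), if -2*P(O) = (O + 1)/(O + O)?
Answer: -110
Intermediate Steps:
P(O) = -(1 + O)/(4*O) (P(O) = -(O + 1)/(2*(O + O)) = -(1 + O)/(2*(2*O)) = -(1 + O)*1/(2*O)/2 = -(1 + O)/(4*O))
j(p) = 4 (j(p) = -2*(-2) = 4)
Y(w) = -½ (Y(w) = -2/4 = -2*¼ = -½)
(20*11)*Y(0) = (20*11)*(-½) = 220*(-½) = -110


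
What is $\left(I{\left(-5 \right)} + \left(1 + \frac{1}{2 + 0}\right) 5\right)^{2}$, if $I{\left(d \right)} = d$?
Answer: $\frac{25}{4} \approx 6.25$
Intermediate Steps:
$\left(I{\left(-5 \right)} + \left(1 + \frac{1}{2 + 0}\right) 5\right)^{2} = \left(-5 + \left(1 + \frac{1}{2 + 0}\right) 5\right)^{2} = \left(-5 + \left(1 + \frac{1}{2}\right) 5\right)^{2} = \left(-5 + \frac{3}{2} \cdot 5\right)^{2} = \left(-5 + \frac{15}{2}\right)^{2} = \left(\frac{5}{2}\right)^{2} = \frac{25}{4}$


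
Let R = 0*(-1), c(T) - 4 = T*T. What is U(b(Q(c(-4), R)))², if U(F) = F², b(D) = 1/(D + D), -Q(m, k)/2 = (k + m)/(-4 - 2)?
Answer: 81/2560000 ≈ 3.1641e-5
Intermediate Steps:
c(T) = 4 + T² (c(T) = 4 + T*T = 4 + T²)
R = 0
Q(m, k) = k/3 + m/3 (Q(m, k) = -2*(k + m)/(-4 - 2) = -2*(k + m)/(-6) = -2*(k + m)*(-1)/6 = -2*(-k/6 - m/6) = k/3 + m/3)
b(D) = 1/(2*D)
U(b(Q(c(-4), R)))² = ((1/(2*((⅓)*0 + (4 + (-4)²)/3)))²)² = ((1/(2*(0 + (4 + 16)/3)))²)² = ((1/(2*(0 + (⅓)*20)))²)² = ((1/(2*(0 + 20/3)))²)² = ((1/(2*(20/3)))²)² = (((½)*(3/20))²)² = ((3/40)²)² = (9/1600)² = 81/2560000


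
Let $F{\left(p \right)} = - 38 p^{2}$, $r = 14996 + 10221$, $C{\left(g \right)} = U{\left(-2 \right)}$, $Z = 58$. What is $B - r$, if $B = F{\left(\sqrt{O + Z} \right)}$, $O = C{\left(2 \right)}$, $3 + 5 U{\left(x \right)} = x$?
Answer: $-27383$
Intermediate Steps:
$U{\left(x \right)} = - \frac{3}{5} + \frac{x}{5}$
$C{\left(g \right)} = -1$ ($C{\left(g \right)} = - \frac{3}{5} + \frac{1}{5} \left(-2\right) = - \frac{3}{5} - \frac{2}{5} = -1$)
$O = -1$
$r = 25217$
$B = -2166$ ($B = - 38 \left(\sqrt{-1 + 58}\right)^{2} = - 38 \left(\sqrt{57}\right)^{2} = \left(-38\right) 57 = -2166$)
$B - r = -2166 - 25217 = -27383$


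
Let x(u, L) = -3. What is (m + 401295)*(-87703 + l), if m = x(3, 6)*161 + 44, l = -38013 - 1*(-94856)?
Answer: -12370416160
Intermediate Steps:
l = 56843 (l = -38013 + 94856 = 56843)
m = -439 (m = -3*161 + 44 = -483 + 44 = -439)
(m + 401295)*(-87703 + l) = (-439 + 401295)*(-87703 + 56843) = 400856*(-30860) = -12370416160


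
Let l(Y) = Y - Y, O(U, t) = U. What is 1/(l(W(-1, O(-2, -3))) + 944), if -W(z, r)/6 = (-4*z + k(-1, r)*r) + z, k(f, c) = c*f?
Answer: 1/944 ≈ 0.0010593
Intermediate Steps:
W(z, r) = 6*r² + 18*z (W(z, r) = -6*((-4*z + (r*(-1))*r) + z) = -6*((-4*z + (-r)*r) + z) = -6*((-4*z - r²) + z) = -6*((-r² - 4*z) + z) = -6*(-r² - 3*z) = 6*r² + 18*z)
l(Y) = 0
1/(l(W(-1, O(-2, -3))) + 944) = 1/(0 + 944) = 1/944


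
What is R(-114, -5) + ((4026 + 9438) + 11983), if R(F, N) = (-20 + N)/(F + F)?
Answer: 5801941/228 ≈ 25447.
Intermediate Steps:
R(F, N) = (-20 + N)/(2*F) (R(F, N) = (-20 + N)/((2*F)) = (-20 + N)*(1/(2*F)) = (-20 + N)/(2*F))
R(-114, -5) + ((4026 + 9438) + 11983) = (½)*(-20 - 5)/(-114) + ((4026 + 9438) + 11983) = (½)*(-1/114)*(-25) + (13464 + 11983) = 25/228 + 25447 = 5801941/228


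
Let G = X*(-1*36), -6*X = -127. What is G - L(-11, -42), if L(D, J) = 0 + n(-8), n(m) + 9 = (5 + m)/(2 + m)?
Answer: -1507/2 ≈ -753.50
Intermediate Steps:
X = 127/6 (X = -1/6*(-127) = 127/6 ≈ 21.167)
n(m) = -9 + (5 + m)/(2 + m)
L(D, J) = -17/2 (L(D, J) = 0 + (-13 - 8*(-8))/(2 - 8) = 0 + (-13 + 64)/(-6) = 0 - 1/6*51 = 0 - 17/2 = -17/2)
G = -762 (G = 127*(-1*36)/6 = (127/6)*(-36) = -762)
G - L(-11, -42) = -762 - 1*(-17/2) = -762 + 17/2 = -1507/2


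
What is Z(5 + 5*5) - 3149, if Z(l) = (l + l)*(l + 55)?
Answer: 1951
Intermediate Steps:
Z(l) = 2*l*(55 + l) (Z(l) = (2*l)*(55 + l) = 2*l*(55 + l))
Z(5 + 5*5) - 3149 = 2*(5 + 5*5)*(55 + (5 + 5*5)) - 3149 = 2*(5 + 25)*(55 + (5 + 25)) - 3149 = 2*30*(55 + 30) - 3149 = 2*30*85 - 3149 = 5100 - 3149 = 1951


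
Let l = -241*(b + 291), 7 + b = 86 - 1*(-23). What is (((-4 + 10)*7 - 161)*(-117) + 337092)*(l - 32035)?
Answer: -44490449220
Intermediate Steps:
b = 102 (b = -7 + (86 - 1*(-23)) = -7 + (86 + 23) = -7 + 109 = 102)
l = -94713 (l = -241*(102 + 291) = -241*393 = -94713)
(((-4 + 10)*7 - 161)*(-117) + 337092)*(l - 32035) = (((-4 + 10)*7 - 161)*(-117) + 337092)*(-94713 - 32035) = ((6*7 - 161)*(-117) + 337092)*(-126748) = ((42 - 161)*(-117) + 337092)*(-126748) = (-119*(-117) + 337092)*(-126748) = (13923 + 337092)*(-126748) = 351015*(-126748) = -44490449220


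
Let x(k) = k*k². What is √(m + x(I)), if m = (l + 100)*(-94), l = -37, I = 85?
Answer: √608203 ≈ 779.87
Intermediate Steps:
x(k) = k³
m = -5922 (m = (-37 + 100)*(-94) = 63*(-94) = -5922)
√(m + x(I)) = √(-5922 + 85³) = √(-5922 + 614125) = √608203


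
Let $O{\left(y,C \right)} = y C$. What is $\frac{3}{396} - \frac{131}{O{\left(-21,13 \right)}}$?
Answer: $\frac{5855}{12012} \approx 0.48743$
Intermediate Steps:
$O{\left(y,C \right)} = C y$
$\frac{3}{396} - \frac{131}{O{\left(-21,13 \right)}} = \frac{3}{396} - \frac{131}{13 \left(-21\right)} = 3 \cdot \frac{1}{396} - \frac{131}{-273} = \frac{1}{132} - - \frac{131}{273} = \frac{1}{132} + \frac{131}{273} = \frac{5855}{12012}$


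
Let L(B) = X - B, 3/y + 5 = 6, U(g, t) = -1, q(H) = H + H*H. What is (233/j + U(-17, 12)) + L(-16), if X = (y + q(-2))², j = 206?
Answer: 8473/206 ≈ 41.131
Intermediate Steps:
q(H) = H + H²
y = 3 (y = 3/(-5 + 6) = 3/1 = 3*1 = 3)
X = 25 (X = (3 - 2*(1 - 2))² = (3 - 2*(-1))² = (3 + 2)² = 5² = 25)
L(B) = 25 - B
(233/j + U(-17, 12)) + L(-16) = (233/206 - 1) + (25 - 1*(-16)) = (233*(1/206) - 1) + (25 + 16) = (233/206 - 1) + 41 = 27/206 + 41 = 8473/206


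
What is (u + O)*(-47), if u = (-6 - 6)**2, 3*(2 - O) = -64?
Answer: -23594/3 ≈ -7864.7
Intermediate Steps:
O = 70/3 (O = 2 - 1/3*(-64) = 2 + 64/3 = 70/3 ≈ 23.333)
u = 144 (u = (-12)**2 = 144)
(u + O)*(-47) = (144 + 70/3)*(-47) = (502/3)*(-47) = -23594/3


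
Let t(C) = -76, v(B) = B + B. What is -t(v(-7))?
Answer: 76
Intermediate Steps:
v(B) = 2*B
-t(v(-7)) = -1*(-76) = 76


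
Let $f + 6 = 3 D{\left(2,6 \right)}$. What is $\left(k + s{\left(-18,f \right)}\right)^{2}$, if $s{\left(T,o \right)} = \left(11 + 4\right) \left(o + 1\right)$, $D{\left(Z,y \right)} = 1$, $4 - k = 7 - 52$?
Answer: $361$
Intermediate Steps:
$k = 49$ ($k = 4 - \left(7 - 52\right) = 4 - -45 = 4 + 45 = 49$)
$f = -3$ ($f = -6 + 3 \cdot 1 = -6 + 3 = -3$)
$s{\left(T,o \right)} = 15 + 15 o$ ($s{\left(T,o \right)} = 15 \left(1 + o\right) = 15 + 15 o$)
$\left(k + s{\left(-18,f \right)}\right)^{2} = \left(49 + \left(15 + 15 \left(-3\right)\right)\right)^{2} = \left(49 + \left(15 - 45\right)\right)^{2} = \left(49 - 30\right)^{2} = 19^{2} = 361$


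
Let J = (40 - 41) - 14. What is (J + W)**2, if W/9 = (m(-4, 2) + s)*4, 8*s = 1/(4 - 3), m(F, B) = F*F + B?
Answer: 1625625/4 ≈ 4.0641e+5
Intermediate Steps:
m(F, B) = B + F**2 (m(F, B) = F**2 + B = B + F**2)
s = 1/8 (s = 1/(8*(4 - 3)) = (1/8)/1 = (1/8)*1 = 1/8 ≈ 0.12500)
J = -15 (J = -1 - 14 = -15)
W = 1305/2 (W = 9*(((2 + (-4)**2) + 1/8)*4) = 9*(((2 + 16) + 1/8)*4) = 9*((18 + 1/8)*4) = 9*((145/8)*4) = 9*(145/2) = 1305/2 ≈ 652.50)
(J + W)**2 = (-15 + 1305/2)**2 = (1275/2)**2 = 1625625/4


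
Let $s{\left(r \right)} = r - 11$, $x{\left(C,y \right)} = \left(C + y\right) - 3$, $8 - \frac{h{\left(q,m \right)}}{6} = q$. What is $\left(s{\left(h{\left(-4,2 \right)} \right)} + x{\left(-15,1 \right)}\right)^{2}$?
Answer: $1936$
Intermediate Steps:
$h{\left(q,m \right)} = 48 - 6 q$
$x{\left(C,y \right)} = -3 + C + y$
$s{\left(r \right)} = -11 + r$
$\left(s{\left(h{\left(-4,2 \right)} \right)} + x{\left(-15,1 \right)}\right)^{2} = \left(\left(-11 + \left(48 - -24\right)\right) - 17\right)^{2} = \left(\left(-11 + \left(48 + 24\right)\right) - 17\right)^{2} = \left(\left(-11 + 72\right) - 17\right)^{2} = \left(61 - 17\right)^{2} = 44^{2} = 1936$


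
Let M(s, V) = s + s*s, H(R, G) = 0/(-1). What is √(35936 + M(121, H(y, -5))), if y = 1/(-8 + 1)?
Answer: √50698 ≈ 225.16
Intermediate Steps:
y = -⅐ (y = 1/(-7) = -⅐ ≈ -0.14286)
H(R, G) = 0 (H(R, G) = 0*(-1) = 0)
M(s, V) = s + s²
√(35936 + M(121, H(y, -5))) = √(35936 + 121*(1 + 121)) = √(35936 + 121*122) = √(35936 + 14762) = √50698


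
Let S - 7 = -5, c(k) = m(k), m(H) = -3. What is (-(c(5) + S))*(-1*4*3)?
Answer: -12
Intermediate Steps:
c(k) = -3
S = 2 (S = 7 - 5 = 2)
(-(c(5) + S))*(-1*4*3) = (-(-3 + 2))*(-1*4*3) = (-1*(-1))*(-4*3) = 1*(-12) = -12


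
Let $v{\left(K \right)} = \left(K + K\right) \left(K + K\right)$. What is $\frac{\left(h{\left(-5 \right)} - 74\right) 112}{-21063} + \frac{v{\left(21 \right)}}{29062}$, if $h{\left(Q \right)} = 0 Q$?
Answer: $\frac{19858642}{43723779} \approx 0.45418$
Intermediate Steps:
$h{\left(Q \right)} = 0$
$v{\left(K \right)} = 4 K^{2}$ ($v{\left(K \right)} = 2 K 2 K = 4 K^{2}$)
$\frac{\left(h{\left(-5 \right)} - 74\right) 112}{-21063} + \frac{v{\left(21 \right)}}{29062} = \frac{\left(0 - 74\right) 112}{-21063} + \frac{4 \cdot 21^{2}}{29062} = \left(-74\right) 112 \left(- \frac{1}{21063}\right) + 4 \cdot 441 \cdot \frac{1}{29062} = \left(-8288\right) \left(- \frac{1}{21063}\right) + 1764 \cdot \frac{1}{29062} = \frac{1184}{3009} + \frac{882}{14531} = \frac{19858642}{43723779}$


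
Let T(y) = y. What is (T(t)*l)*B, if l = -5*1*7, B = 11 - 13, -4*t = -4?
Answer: 70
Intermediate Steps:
t = 1 (t = -1/4*(-4) = 1)
B = -2
l = -35 (l = -5*7 = -35)
(T(t)*l)*B = (1*(-35))*(-2) = -35*(-2) = 70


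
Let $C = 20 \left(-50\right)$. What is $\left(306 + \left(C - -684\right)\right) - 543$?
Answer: $-553$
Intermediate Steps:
$C = -1000$
$\left(306 + \left(C - -684\right)\right) - 543 = \left(306 - 316\right) - 543 = -10 - 543 = -553$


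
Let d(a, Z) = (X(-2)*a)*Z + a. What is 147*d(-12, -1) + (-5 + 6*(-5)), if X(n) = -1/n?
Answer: -917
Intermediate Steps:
d(a, Z) = a + Z*a/2 (d(a, Z) = ((-1/(-2))*a)*Z + a = ((-1*(-½))*a)*Z + a = (a/2)*Z + a = Z*a/2 + a = a + Z*a/2)
147*d(-12, -1) + (-5 + 6*(-5)) = 147*((½)*(-12)*(2 - 1)) + (-5 + 6*(-5)) = 147*((½)*(-12)*1) + (-5 - 30) = 147*(-6) - 35 = -882 - 35 = -917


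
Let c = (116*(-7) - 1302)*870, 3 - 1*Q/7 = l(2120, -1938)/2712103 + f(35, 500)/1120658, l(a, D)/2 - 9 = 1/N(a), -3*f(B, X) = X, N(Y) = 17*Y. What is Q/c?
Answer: -246471747196224353/21584973317601451942800 ≈ -1.1419e-5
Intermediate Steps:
f(B, X) = -X/3
l(a, D) = 18 + 2/(17*a) (l(a, D) = 18 + 2/((17*a)) = 18 + 2*(1/(17*a)) = 18 + 2/(17*a))
Q = 246471747196224353/11736194019944460 (Q = 21 - 7*((18 + (2/17)/2120)/2712103 - 1/3*500/1120658) = 21 - 7*((18 + (2/17)*(1/2120))*(1/2712103) - 500/3*1/1120658) = 21 - 7*((18 + 1/18020)*(1/2712103) - 250/1680987) = 21 - 7*((324361/18020)*(1/2712103) - 250/1680987) = 21 - 7*(324361/48872096060 - 250/1680987) = 21 - 7*(-11672777390693/82153358139611220) = 21 + 11672777390693/11736194019944460 = 246471747196224353/11736194019944460 ≈ 21.001)
c = -1839180 (c = (-812 - 1302)*870 = -2114*870 = -1839180)
Q/c = (246471747196224353/11736194019944460)/(-1839180) = (246471747196224353/11736194019944460)*(-1/1839180) = -246471747196224353/21584973317601451942800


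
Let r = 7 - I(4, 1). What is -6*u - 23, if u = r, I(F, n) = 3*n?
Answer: -47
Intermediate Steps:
r = 4 (r = 7 - 3 = 4)
u = 4
-6*u - 23 = -6*4 - 23 = -24 - 23 = -47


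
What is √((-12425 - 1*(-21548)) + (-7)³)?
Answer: 2*√2195 ≈ 93.702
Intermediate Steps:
√((-12425 - 1*(-21548)) + (-7)³) = √((-12425 + 21548) - 343) = √(9123 - 343) = √8780 = 2*√2195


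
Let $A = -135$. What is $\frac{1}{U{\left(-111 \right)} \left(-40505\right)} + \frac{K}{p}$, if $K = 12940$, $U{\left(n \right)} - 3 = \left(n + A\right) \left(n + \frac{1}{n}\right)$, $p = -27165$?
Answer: $- \frac{105929195475121}{222377634437475} \approx -0.47635$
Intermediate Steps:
$U{\left(n \right)} = 3 + \left(-135 + n\right) \left(n + \frac{1}{n}\right)$ ($U{\left(n \right)} = 3 + \left(n - 135\right) \left(n + \frac{1}{n}\right) = 3 + \left(-135 + n\right) \left(n + \frac{1}{n}\right)$)
$\frac{1}{U{\left(-111 \right)} \left(-40505\right)} + \frac{K}{p} = \frac{1}{\left(4 + \left(-111\right)^{2} - -14985 - \frac{135}{-111}\right) \left(-40505\right)} + \frac{12940}{-27165} = \frac{1}{4 + 12321 + 14985 - - \frac{45}{37}} \left(- \frac{1}{40505}\right) + 12940 \left(- \frac{1}{27165}\right) = \frac{1}{4 + 12321 + 14985 + \frac{45}{37}} \left(- \frac{1}{40505}\right) - \frac{2588}{5433} = \frac{1}{\frac{1010515}{37}} \left(- \frac{1}{40505}\right) - \frac{2588}{5433} = \frac{37}{1010515} \left(- \frac{1}{40505}\right) - \frac{2588}{5433} = - \frac{37}{40930910075} - \frac{2588}{5433} = - \frac{105929195475121}{222377634437475}$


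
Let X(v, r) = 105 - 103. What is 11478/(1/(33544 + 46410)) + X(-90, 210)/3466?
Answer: 1590394916797/1733 ≈ 9.1771e+8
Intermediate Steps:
X(v, r) = 2
11478/(1/(33544 + 46410)) + X(-90, 210)/3466 = 11478/(1/(33544 + 46410)) + 2/3466 = 11478/(1/79954) + 2*(1/3466) = 11478/(1/79954) + 1/1733 = 11478*79954 + 1/1733 = 917712012 + 1/1733 = 1590394916797/1733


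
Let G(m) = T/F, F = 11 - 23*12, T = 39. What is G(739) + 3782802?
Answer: 1002442491/265 ≈ 3.7828e+6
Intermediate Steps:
F = -265 (F = 11 - 276 = -265)
G(m) = -39/265 (G(m) = 39/(-265) = 39*(-1/265) = -39/265)
G(739) + 3782802 = -39/265 + 3782802 = 1002442491/265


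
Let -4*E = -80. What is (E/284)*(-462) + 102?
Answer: 4932/71 ≈ 69.465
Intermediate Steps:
E = 20 (E = -1/4*(-80) = 20)
(E/284)*(-462) + 102 = (20/284)*(-462) + 102 = (20*(1/284))*(-462) + 102 = (5/71)*(-462) + 102 = -2310/71 + 102 = 4932/71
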